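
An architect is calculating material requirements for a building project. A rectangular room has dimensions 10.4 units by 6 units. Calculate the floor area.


Shape: rectangle
Length l = 10.4 units, Width w = 6 units
Formula: A = l * w
A = 10.4 * 6
A = 62.4
62.4 units^2


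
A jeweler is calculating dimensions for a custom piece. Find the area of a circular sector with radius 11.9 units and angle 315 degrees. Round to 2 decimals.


Shape: circular sector
Radius r = 11.9 units, Angle = 315 degrees
Formula: A = (angle/360) * pi * r^2
r^2 = 141.61
Fraction of circle = 315/360
A = (315/360) * pi * 141.61
A = 123.90875 * pi
A = 389.27
389.27 units^2


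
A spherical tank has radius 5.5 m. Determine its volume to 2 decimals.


Shape: sphere
Radius r = 5.5 m
Formula: V = (4/3) * pi * r^3
r^3 = 166.375
(4/3) * 166.375 = 221.833333
V = 221.833333 * pi
V = 696.91
696.91 m^3


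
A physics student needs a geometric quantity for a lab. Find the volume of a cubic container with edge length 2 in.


Shape: cube
Side s = 2 in
Formula: V = s^3
V = 2 * 2 * 2
V = 4 * 2
V = 8
8 in^3


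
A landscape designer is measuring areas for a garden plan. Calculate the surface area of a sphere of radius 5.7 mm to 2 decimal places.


Shape: sphere
Radius r = 5.7 mm
Formula: SA = 4 * pi * r^2
r^2 = 32.49
SA = 4 * pi * 32.49
SA = 129.96 * pi
SA = 408.28
408.28 mm^2


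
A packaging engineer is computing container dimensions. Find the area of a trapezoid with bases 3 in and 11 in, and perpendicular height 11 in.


Shape: trapezoid
Parallel sides a = 3 in, b = 11 in; Height h = 11 in
Formula: A = (a + b) * h / 2
a + b = 3 + 11 = 14
A = 14 * 11 / 2
A = 154 / 2
A = 77
77 in^2


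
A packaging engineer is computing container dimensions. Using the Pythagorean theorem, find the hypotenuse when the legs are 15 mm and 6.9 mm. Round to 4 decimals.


Shape: right triangle
Legs a = 15 mm, b = 6.9 mm
Formula: c = sqrt(a^2 + b^2)
a^2 = 225, b^2 = 47.61
a^2 + b^2 = 272.61
c = sqrt(272.61)
c = 16.5109
16.5109 mm


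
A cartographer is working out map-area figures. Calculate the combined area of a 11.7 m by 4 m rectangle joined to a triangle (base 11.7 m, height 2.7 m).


Composite shape: rectangle + triangle
Rectangle area = 11.7 * 4 = 46.8
Triangle area = 0.5 * 11.7 * 2.7 = 15.795
Total = 46.8 + 15.795
Total = 62.595
62.595 m^2


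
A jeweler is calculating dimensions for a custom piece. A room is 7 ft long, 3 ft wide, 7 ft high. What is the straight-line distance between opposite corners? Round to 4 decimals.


Shape: rectangular box (space diagonal)
l = 7 ft, w = 3 ft, h = 7 ft
Visualize: the diagonal of the base, then a right triangle with that diagonal and the height.
Formula: d = sqrt(l^2 + w^2 + h^2)
l^2 + w^2 + h^2 = 49 + 9 + 49 = 107
d = sqrt(107)
d = 10.3441
10.3441 ft


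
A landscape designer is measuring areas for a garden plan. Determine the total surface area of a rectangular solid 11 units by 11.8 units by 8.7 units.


Shape: rectangular prism
l = 11 units, w = 11.8 units, h = 8.7 units
Formula: SA = 2(lw + lh + wh)
lw = 129.8, lh = 95.7, wh = 102.66
lw + lh + wh = 328.16
SA = 2 * 328.16
SA = 656.32
656.32 units^2


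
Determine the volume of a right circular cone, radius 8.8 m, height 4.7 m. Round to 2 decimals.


Shape: cone
Radius r = 8.8 m, Height h = 4.7 m
Formula: V = (1/3) * pi * r^2 * h
r^2 = 77.44
pi * r^2 * h = pi * 77.44 * 4.7 = 363.968 * pi
V = 363.968 * pi / 3
V = 381.15
381.15 m^3


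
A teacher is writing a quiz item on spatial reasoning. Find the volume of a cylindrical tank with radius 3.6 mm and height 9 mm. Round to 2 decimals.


Shape: cylinder
Radius r = 3.6 mm, Height h = 9 mm
Formula: V = pi * r^2 * h
r^2 = 12.96
V = pi * 12.96 * 9
V = 116.64 * pi
V = 366.44
366.44 mm^3


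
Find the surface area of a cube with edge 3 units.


Shape: cube
Side s = 3 units
A cube has 6 square faces.
Formula: SA = 6 * s^2
s^2 = 9
SA = 6 * 9
SA = 54
54 units^2


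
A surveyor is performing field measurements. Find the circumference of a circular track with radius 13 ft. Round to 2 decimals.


Shape: circle
Radius r = 13 ft
Formula: C = 2 * pi * r
C = 2 * pi * 13
C = 26 * pi
C = 81.68
81.68 ft


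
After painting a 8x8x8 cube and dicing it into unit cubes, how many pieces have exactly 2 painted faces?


Large cube: 8 x 8 x 8, cut into unit cubes.
n = 8, so n - 2 = 6
Cubes with 2 painted faces lie along the edges, excluding corners.
A cube has 12 edges; each contributes (n - 2) = 6 such cubes.
Count = 12 * 6 = 72
72 unit cubes


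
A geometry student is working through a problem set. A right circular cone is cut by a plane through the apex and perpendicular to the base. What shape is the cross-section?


Solid: right circular cone
Cutting plane: through the apex and perpendicular to the base
Visualize the intersection of the plane with the solid's surface.
The boundary of the cut region is a isosceles triangle.
isosceles triangle


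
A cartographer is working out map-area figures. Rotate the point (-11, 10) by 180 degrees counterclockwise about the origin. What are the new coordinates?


Transformation: rotation about the origin
Original point: (-11, 10)
Rule for 180 deg: (x, y) -> (-x, -y)
Apply: (-11, 10) -> (11, -10)
(11, -10)


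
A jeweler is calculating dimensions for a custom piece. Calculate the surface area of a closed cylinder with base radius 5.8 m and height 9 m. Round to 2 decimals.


Shape: closed cylinder
Radius r = 5.8 m, Height h = 9 m
Formula: SA = 2*pi*r^2 + 2*pi*r*h = 2*pi*r*(r + h)
r + h = 14.8
2 * r * (r + h) = 2 * 5.8 * 14.8 = 171.68
SA = 171.68 * pi
SA = 539.35
539.35 m^2


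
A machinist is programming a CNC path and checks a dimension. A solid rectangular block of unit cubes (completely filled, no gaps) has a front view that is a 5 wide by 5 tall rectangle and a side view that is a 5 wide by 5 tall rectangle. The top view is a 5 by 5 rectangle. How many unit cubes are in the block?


Orthographic views of a solid rectangular block:
Front view 5 x 5 -> length = 5, height = 5
Side view 5 x 5 -> width = 5, height = 5 (consistent)
Top view 5 x 5 -> confirms length = 5, width = 5
The block is 5 x 5 x 5.
Total unit cubes = 5 * 5 * 5 = 125
125 unit cubes


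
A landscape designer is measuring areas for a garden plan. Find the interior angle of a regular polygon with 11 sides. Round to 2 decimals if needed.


Shape: regular hendecagon (11 sides)
Formula: interior angle = (n - 2) * 180 / n
(n - 2) = 9
(n - 2) * 180 = 1620
angle = 1620 / 11
angle = 147.27
147.27 degrees


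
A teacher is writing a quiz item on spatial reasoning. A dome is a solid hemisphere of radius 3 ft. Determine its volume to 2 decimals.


Shape: hemisphere (half of a sphere)
Radius r = 3 ft
Formula: V = (1/2) * (4/3) * pi * r^3 = (2/3) * pi * r^3
r^3 = 27
(2/3) * 27 = 18
V = 18 * pi
V = 56.55
56.55 ft^3


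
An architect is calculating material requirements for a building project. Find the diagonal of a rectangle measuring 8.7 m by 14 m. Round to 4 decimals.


Shape: rectangle (diagonal via Pythagoras)
Sides: 8.7 m and 14 m
Formula: d = sqrt(l^2 + w^2)
l^2 = 75.69, w^2 = 196
l^2 + w^2 = 271.69
d = sqrt(271.69)
d = 16.483
16.483 m


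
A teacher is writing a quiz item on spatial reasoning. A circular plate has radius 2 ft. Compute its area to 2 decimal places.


Shape: circle
Radius r = 2 ft
Formula: A = pi * r^2
r^2 = 2^2 = 4
A = pi * 4
A = 12.57
12.57 ft^2


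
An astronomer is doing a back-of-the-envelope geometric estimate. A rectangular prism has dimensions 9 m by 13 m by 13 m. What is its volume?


Shape: rectangular prism
l = 9 m, w = 13 m, h = 13 m
Formula: V = l * w * h
V = 9 * 13 * 13
V = 117 * 13
V = 1521
1521 m^3


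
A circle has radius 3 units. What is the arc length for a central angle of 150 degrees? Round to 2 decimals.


Shape: circular arc
Radius r = 3 units, Angle = 150 degrees
Formula: L = (angle/360) * 2 * pi * r
2 * pi * r = 6 * pi
L = (150/360) * 6 * pi
L = 2.5 * pi
L = 7.85
7.85 units


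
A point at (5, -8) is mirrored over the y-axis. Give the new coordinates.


Transformation: reflection
Original point: (5, -8)
Rule for reflection over the y-axis: (x, y) -> (-x, y)
Apply: (5, -8) -> (-5, -8)
(-5, -8)


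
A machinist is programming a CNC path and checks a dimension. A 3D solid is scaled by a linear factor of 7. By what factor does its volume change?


Linear scale factor k = 7
Rule: under a linear scaling by k, volumes scale by k^3.
k^3 = 7 * 7 * 7
k^3 = 49 * 7
k^3 = 343
Volume scales by a factor of 343.
343 (dimensionless)


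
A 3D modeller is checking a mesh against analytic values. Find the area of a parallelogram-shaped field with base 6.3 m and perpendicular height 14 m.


Shape: parallelogram
Base b = 6.3 m, Height h = 14 m
Formula: A = b * h
A = 6.3 * 14
A = 88.2
88.2 m^2


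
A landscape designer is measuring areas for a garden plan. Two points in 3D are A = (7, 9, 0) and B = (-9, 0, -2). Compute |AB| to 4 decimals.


3D distance between two points
P1 = (7, 9, 0), P2 = (-9, 0, -2)
Formula: d = sqrt((x2-x1)^2 + (y2-y1)^2 + (z2-z1)^2)
dx = -9 - 7 = -16
dy = 0 - 9 = -9
dz = -2 - 0 = -2
dx^2 + dy^2 + dz^2 = 256 + 81 + 4 = 341
d = sqrt(341)
d = 18.4662
18.4662 units


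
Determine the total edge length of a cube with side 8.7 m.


Shape: cube
Side s = 8.7 m
A cube has 12 edges, all equal.
Formula: total edge length = 12 * s
Total = 12 * 8.7
Total = 104.4
104.4 m


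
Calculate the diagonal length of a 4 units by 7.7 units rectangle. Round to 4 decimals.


Shape: rectangle (diagonal via Pythagoras)
Sides: 4 units and 7.7 units
Formula: d = sqrt(l^2 + w^2)
l^2 = 16, w^2 = 59.29
l^2 + w^2 = 75.29
d = sqrt(75.29)
d = 8.677
8.677 units


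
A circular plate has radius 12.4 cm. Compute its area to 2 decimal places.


Shape: circle
Radius r = 12.4 cm
Formula: A = pi * r^2
r^2 = 12.4^2 = 153.76
A = pi * 153.76
A = 483.05
483.05 cm^2


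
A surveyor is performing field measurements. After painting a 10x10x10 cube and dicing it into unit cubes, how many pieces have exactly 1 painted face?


Large cube: 10 x 10 x 10, cut into unit cubes.
n = 10, so n - 2 = 8
Cubes with 1 painted face lie in the interior of each face.
A cube has 6 faces; each contributes (n - 2)^2 = 64 such cubes.
Count = 6 * 64 = 384
384 unit cubes


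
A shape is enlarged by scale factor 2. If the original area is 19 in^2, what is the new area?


Linear scale factor k = 2
Original area = 19 in^2
Rule: under a linear scaling by k, areas scale by k^2.
k^2 = 2^2 = 4
New area = 19 * 4
New area = 76
76 in^2


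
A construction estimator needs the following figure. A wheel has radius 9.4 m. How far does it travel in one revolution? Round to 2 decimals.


Shape: circle
Radius r = 9.4 m
Formula: C = 2 * pi * r
C = 2 * pi * 9.4
C = 18.8 * pi
C = 59.06
59.06 m


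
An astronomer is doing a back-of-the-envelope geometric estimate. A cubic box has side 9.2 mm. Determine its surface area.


Shape: cube
Side s = 9.2 mm
A cube has 6 square faces.
Formula: SA = 6 * s^2
s^2 = 84.64
SA = 6 * 84.64
SA = 507.84
507.84 mm^2


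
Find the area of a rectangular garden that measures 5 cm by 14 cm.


Shape: rectangle
Length l = 5 cm, Width w = 14 cm
Formula: A = l * w
A = 5 * 14
A = 70
70 cm^2


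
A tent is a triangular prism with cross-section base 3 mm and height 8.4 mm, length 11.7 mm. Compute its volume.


Shape: triangular prism
Triangle base = 3 mm, triangle height = 8.4 mm, prism length L = 11.7 mm
Formula: V = (1/2 * b * h_tri) * L
Cross-section area = 0.5 * 3 * 8.4 = 12.6
V = 12.6 * 11.7
V = 147.42
147.42 mm^3


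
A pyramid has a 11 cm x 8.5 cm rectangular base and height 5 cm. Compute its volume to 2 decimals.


Shape: rectangular pyramid
Base: 11 cm x 8.5 cm, Height h = 5 cm
Formula: V = (1/3) * base_area * h
base_area = 11 * 8.5 = 93.5
base_area * h = 93.5 * 5 = 467.5
V = 467.5 / 3
V = 155.83
155.83 cm^3


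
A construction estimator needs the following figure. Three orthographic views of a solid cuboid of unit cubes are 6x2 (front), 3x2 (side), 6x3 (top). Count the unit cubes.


Orthographic views of a solid rectangular block:
Front view 6 x 2 -> length = 6, height = 2
Side view 3 x 2 -> width = 3, height = 2 (consistent)
Top view 6 x 3 -> confirms length = 6, width = 3
The block is 6 x 3 x 2.
Total unit cubes = 6 * 3 * 2 = 36
36 unit cubes


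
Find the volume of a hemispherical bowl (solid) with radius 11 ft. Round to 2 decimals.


Shape: hemisphere (half of a sphere)
Radius r = 11 ft
Formula: V = (1/2) * (4/3) * pi * r^3 = (2/3) * pi * r^3
r^3 = 1331
(2/3) * 1331 = 887.333333
V = 887.333333 * pi
V = 2787.64
2787.64 ft^3


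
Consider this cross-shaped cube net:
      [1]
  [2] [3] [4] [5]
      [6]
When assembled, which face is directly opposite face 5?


Net: cross layout. Take square 3 as the base (bottom).
Fold the four squares in the horizontal row up around 3: 2 -> left, 4 -> right, 5 wraps to the top.
Fold 1 and 6 up from 3: 1 -> back, 6 -> front.
Opposite pairs are therefore: (1, 6), (2, 4), (3, 5).
Face 5 is opposite face 3.
face 3


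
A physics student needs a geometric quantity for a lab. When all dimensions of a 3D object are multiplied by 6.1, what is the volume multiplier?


Linear scale factor k = 6.1
Rule: under a linear scaling by k, volumes scale by k^3.
k^3 = 6.1 * 6.1 * 6.1
k^3 = 37.21 * 6.1
k^3 = 226.981
Volume scales by a factor of 226.981.
226.981 (dimensionless)


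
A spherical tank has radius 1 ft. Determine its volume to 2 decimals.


Shape: sphere
Radius r = 1 ft
Formula: V = (4/3) * pi * r^3
r^3 = 1
(4/3) * 1 = 1.333333
V = 1.333333 * pi
V = 4.19
4.19 ft^3


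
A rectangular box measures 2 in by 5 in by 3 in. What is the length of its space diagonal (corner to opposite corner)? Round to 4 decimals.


Shape: rectangular box (space diagonal)
l = 2 in, w = 5 in, h = 3 in
Visualize: the diagonal of the base, then a right triangle with that diagonal and the height.
Formula: d = sqrt(l^2 + w^2 + h^2)
l^2 + w^2 + h^2 = 4 + 25 + 9 = 38
d = sqrt(38)
d = 6.1644
6.1644 in


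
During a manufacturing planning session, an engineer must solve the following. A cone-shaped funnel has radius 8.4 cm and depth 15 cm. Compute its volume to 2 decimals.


Shape: cone
Radius r = 8.4 cm, Height h = 15 cm
Formula: V = (1/3) * pi * r^2 * h
r^2 = 70.56
pi * r^2 * h = pi * 70.56 * 15 = 1058.4 * pi
V = 1058.4 * pi / 3
V = 1108.35
1108.35 cm^3


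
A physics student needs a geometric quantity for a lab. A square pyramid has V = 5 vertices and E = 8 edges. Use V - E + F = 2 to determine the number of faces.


Polyhedron: square pyramid
Euler's formula for convex polyhedra: V - E + F = 2
Given: V = 5 vertices and E = 8 edges
Solve for F:
F = 2 + E - V = 2 + 8 - 5 = 5
5 faces


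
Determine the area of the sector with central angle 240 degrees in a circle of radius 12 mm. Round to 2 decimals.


Shape: circular sector
Radius r = 12 mm, Angle = 240 degrees
Formula: A = (angle/360) * pi * r^2
r^2 = 144
Fraction of circle = 240/360
A = (240/360) * pi * 144
A = 96 * pi
A = 301.59
301.59 mm^2


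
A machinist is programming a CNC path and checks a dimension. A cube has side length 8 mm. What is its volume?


Shape: cube
Side s = 8 mm
Formula: V = s^3
V = 8 * 8 * 8
V = 64 * 8
V = 512
512 mm^3


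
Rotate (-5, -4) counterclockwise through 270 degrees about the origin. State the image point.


Transformation: rotation about the origin
Original point: (-5, -4)
Rule for 270 deg counterclockwise: (x, y) -> (y, -x)
Apply: (-5, -4) -> (-4, 5)
(-4, 5)


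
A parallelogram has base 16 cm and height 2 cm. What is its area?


Shape: parallelogram
Base b = 16 cm, Height h = 2 cm
Formula: A = b * h
A = 16 * 2
A = 32
32 cm^2


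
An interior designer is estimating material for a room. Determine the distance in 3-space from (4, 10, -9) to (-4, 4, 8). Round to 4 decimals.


3D distance between two points
P1 = (4, 10, -9), P2 = (-4, 4, 8)
Formula: d = sqrt((x2-x1)^2 + (y2-y1)^2 + (z2-z1)^2)
dx = -4 - 4 = -8
dy = 4 - 10 = -6
dz = 8 - -9 = 17
dx^2 + dy^2 + dz^2 = 64 + 36 + 289 = 389
d = sqrt(389)
d = 19.7231
19.7231 units


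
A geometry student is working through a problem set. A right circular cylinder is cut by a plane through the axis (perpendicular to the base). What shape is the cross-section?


Solid: right circular cylinder
Cutting plane: through the axis (perpendicular to the base)
Visualize the intersection of the plane with the solid's surface.
The boundary of the cut region is a rectangle.
rectangle


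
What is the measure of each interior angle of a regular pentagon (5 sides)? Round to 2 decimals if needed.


Shape: regular pentagon (5 sides)
Formula: interior angle = (n - 2) * 180 / n
(n - 2) = 3
(n - 2) * 180 = 540
angle = 540 / 5
angle = 108
108 degrees


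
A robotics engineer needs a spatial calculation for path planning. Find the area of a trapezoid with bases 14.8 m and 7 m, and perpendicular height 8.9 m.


Shape: trapezoid
Parallel sides a = 14.8 m, b = 7 m; Height h = 8.9 m
Formula: A = (a + b) * h / 2
a + b = 14.8 + 7 = 21.8
A = 21.8 * 8.9 / 2
A = 194.02 / 2
A = 97.01
97.01 m^2


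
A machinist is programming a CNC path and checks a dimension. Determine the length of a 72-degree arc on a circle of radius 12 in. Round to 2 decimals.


Shape: circular arc
Radius r = 12 in, Angle = 72 degrees
Formula: L = (angle/360) * 2 * pi * r
2 * pi * r = 24 * pi
L = (72/360) * 24 * pi
L = 4.8 * pi
L = 15.08
15.08 in


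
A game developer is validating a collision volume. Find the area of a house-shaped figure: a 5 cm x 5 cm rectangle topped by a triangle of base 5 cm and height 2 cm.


Composite shape: rectangle + triangle
Rectangle area = 5 * 5 = 25
Triangle area = 0.5 * 5 * 2 = 5
Total = 25 + 5
Total = 30
30 cm^2


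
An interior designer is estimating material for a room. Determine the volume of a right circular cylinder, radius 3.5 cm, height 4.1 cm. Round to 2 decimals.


Shape: cylinder
Radius r = 3.5 cm, Height h = 4.1 cm
Formula: V = pi * r^2 * h
r^2 = 12.25
V = pi * 12.25 * 4.1
V = 50.225 * pi
V = 157.79
157.79 cm^3


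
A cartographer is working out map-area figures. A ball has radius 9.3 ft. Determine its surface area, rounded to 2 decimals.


Shape: sphere
Radius r = 9.3 ft
Formula: SA = 4 * pi * r^2
r^2 = 86.49
SA = 4 * pi * 86.49
SA = 345.96 * pi
SA = 1086.87
1086.87 ft^2


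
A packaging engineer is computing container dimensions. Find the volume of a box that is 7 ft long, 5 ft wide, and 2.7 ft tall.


Shape: rectangular prism
l = 7 ft, w = 5 ft, h = 2.7 ft
Formula: V = l * w * h
V = 7 * 5 * 2.7
V = 35 * 2.7
V = 94.5
94.5 ft^3


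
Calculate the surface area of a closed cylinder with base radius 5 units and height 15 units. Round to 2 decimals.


Shape: closed cylinder
Radius r = 5 units, Height h = 15 units
Formula: SA = 2*pi*r^2 + 2*pi*r*h = 2*pi*r*(r + h)
r + h = 20
2 * r * (r + h) = 2 * 5 * 20 = 200
SA = 200 * pi
SA = 628.32
628.32 units^2


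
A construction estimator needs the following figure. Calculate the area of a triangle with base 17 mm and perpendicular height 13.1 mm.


Shape: triangle
Base b = 17 mm, Height h = 13.1 mm
Formula: A = (1/2) * b * h
A = 0.5 * 17 * 13.1
A = 0.5 * 222.7
A = 111.35
111.35 mm^2


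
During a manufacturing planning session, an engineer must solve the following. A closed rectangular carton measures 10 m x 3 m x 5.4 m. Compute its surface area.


Shape: rectangular prism
l = 10 m, w = 3 m, h = 5.4 m
Formula: SA = 2(lw + lh + wh)
lw = 30, lh = 54, wh = 16.2
lw + lh + wh = 100.2
SA = 2 * 100.2
SA = 200.4
200.4 m^2


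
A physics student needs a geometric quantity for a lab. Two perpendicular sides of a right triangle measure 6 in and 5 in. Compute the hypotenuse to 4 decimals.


Shape: right triangle
Legs a = 6 in, b = 5 in
Formula: c = sqrt(a^2 + b^2)
a^2 = 36, b^2 = 25
a^2 + b^2 = 61
c = sqrt(61)
c = 7.8102
7.8102 in


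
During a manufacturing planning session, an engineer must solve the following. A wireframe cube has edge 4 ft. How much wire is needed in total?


Shape: cube
Side s = 4 ft
A cube has 12 edges, all equal.
Formula: total edge length = 12 * s
Total = 12 * 4
Total = 48
48 ft


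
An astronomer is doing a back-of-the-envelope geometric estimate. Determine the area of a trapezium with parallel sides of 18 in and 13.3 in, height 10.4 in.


Shape: trapezoid
Parallel sides a = 18 in, b = 13.3 in; Height h = 10.4 in
Formula: A = (a + b) * h / 2
a + b = 18 + 13.3 = 31.3
A = 31.3 * 10.4 / 2
A = 325.52 / 2
A = 162.76
162.76 in^2


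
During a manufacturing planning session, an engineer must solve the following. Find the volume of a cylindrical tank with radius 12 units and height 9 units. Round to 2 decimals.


Shape: cylinder
Radius r = 12 units, Height h = 9 units
Formula: V = pi * r^2 * h
r^2 = 144
V = pi * 144 * 9
V = 1296 * pi
V = 4071.5
4071.5 units^3


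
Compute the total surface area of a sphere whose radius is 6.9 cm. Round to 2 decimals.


Shape: sphere
Radius r = 6.9 cm
Formula: SA = 4 * pi * r^2
r^2 = 47.61
SA = 4 * pi * 47.61
SA = 190.44 * pi
SA = 598.28
598.28 cm^2


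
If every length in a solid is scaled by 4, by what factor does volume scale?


Linear scale factor k = 4
Rule: under a linear scaling by k, volumes scale by k^3.
k^3 = 4 * 4 * 4
k^3 = 16 * 4
k^3 = 64
Volume scales by a factor of 64.
64 (dimensionless)


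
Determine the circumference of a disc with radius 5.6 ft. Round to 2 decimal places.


Shape: circle
Radius r = 5.6 ft
Formula: C = 2 * pi * r
C = 2 * pi * 5.6
C = 11.2 * pi
C = 35.19
35.19 ft


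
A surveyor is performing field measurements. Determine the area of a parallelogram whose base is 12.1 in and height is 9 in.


Shape: parallelogram
Base b = 12.1 in, Height h = 9 in
Formula: A = b * h
A = 12.1 * 9
A = 108.9
108.9 in^2


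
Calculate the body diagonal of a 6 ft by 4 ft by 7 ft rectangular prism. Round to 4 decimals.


Shape: rectangular box (space diagonal)
l = 6 ft, w = 4 ft, h = 7 ft
Visualize: the diagonal of the base, then a right triangle with that diagonal and the height.
Formula: d = sqrt(l^2 + w^2 + h^2)
l^2 + w^2 + h^2 = 36 + 16 + 49 = 101
d = sqrt(101)
d = 10.0499
10.0499 ft


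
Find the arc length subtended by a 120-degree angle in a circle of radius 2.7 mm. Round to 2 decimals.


Shape: circular arc
Radius r = 2.7 mm, Angle = 120 degrees
Formula: L = (angle/360) * 2 * pi * r
2 * pi * r = 5.4 * pi
L = (120/360) * 5.4 * pi
L = 1.8 * pi
L = 5.65
5.65 mm


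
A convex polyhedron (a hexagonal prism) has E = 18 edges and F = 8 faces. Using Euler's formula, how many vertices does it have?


Polyhedron: hexagonal prism
Euler's formula for convex polyhedra: V - E + F = 2
Given: E = 18 edges and F = 8 faces
Solve for V:
V = 2 + E - F = 2 + 18 - 8 = 12
12 vertices


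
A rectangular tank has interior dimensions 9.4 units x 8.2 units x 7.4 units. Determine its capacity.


Shape: rectangular prism
l = 9.4 units, w = 8.2 units, h = 7.4 units
Formula: V = l * w * h
V = 9.4 * 8.2 * 7.4
V = 77.08 * 7.4
V = 570.392
570.392 units^3


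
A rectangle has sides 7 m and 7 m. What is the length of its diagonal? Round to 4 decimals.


Shape: rectangle (diagonal via Pythagoras)
Sides: 7 m and 7 m
Formula: d = sqrt(l^2 + w^2)
l^2 = 49, w^2 = 49
l^2 + w^2 = 98
d = sqrt(98)
d = 9.8995
9.8995 m


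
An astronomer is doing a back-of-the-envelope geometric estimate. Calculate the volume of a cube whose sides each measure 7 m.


Shape: cube
Side s = 7 m
Formula: V = s^3
V = 7 * 7 * 7
V = 49 * 7
V = 343
343 m^3


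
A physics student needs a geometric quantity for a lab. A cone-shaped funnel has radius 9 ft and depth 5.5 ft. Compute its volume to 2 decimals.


Shape: cone
Radius r = 9 ft, Height h = 5.5 ft
Formula: V = (1/3) * pi * r^2 * h
r^2 = 81
pi * r^2 * h = pi * 81 * 5.5 = 445.5 * pi
V = 445.5 * pi / 3
V = 466.53
466.53 ft^3


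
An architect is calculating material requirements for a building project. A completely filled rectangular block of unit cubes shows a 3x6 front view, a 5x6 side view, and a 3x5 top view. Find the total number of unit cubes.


Orthographic views of a solid rectangular block:
Front view 3 x 6 -> length = 3, height = 6
Side view 5 x 6 -> width = 5, height = 6 (consistent)
Top view 3 x 5 -> confirms length = 3, width = 5
The block is 3 x 5 x 6.
Total unit cubes = 3 * 5 * 6 = 90
90 unit cubes


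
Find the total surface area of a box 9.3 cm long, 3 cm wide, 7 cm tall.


Shape: rectangular prism
l = 9.3 cm, w = 3 cm, h = 7 cm
Formula: SA = 2(lw + lh + wh)
lw = 27.9, lh = 65.1, wh = 21
lw + lh + wh = 114
SA = 2 * 114
SA = 228
228 cm^2


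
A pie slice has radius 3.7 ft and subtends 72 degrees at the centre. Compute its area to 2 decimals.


Shape: circular sector
Radius r = 3.7 ft, Angle = 72 degrees
Formula: A = (angle/360) * pi * r^2
r^2 = 13.69
Fraction of circle = 72/360
A = (72/360) * pi * 13.69
A = 2.738 * pi
A = 8.6
8.6 ft^2


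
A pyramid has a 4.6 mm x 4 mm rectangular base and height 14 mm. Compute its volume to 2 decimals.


Shape: rectangular pyramid
Base: 4.6 mm x 4 mm, Height h = 14 mm
Formula: V = (1/3) * base_area * h
base_area = 4.6 * 4 = 18.4
base_area * h = 18.4 * 14 = 257.6
V = 257.6 / 3
V = 85.87
85.87 mm^3


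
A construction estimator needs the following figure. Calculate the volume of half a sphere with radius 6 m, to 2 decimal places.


Shape: hemisphere (half of a sphere)
Radius r = 6 m
Formula: V = (1/2) * (4/3) * pi * r^3 = (2/3) * pi * r^3
r^3 = 216
(2/3) * 216 = 144
V = 144 * pi
V = 452.39
452.39 m^3


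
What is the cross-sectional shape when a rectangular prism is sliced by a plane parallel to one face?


Solid: rectangular prism
Cutting plane: parallel to one face
Visualize the intersection of the plane with the solid's surface.
The boundary of the cut region is a rectangle.
rectangle


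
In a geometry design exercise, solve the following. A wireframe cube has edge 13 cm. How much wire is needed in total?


Shape: cube
Side s = 13 cm
A cube has 12 edges, all equal.
Formula: total edge length = 12 * s
Total = 12 * 13
Total = 156
156 cm


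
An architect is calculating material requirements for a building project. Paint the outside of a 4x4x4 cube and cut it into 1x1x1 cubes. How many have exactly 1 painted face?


Large cube: 4 x 4 x 4, cut into unit cubes.
n = 4, so n - 2 = 2
Cubes with 1 painted face lie in the interior of each face.
A cube has 6 faces; each contributes (n - 2)^2 = 4 such cubes.
Count = 6 * 4 = 24
24 unit cubes


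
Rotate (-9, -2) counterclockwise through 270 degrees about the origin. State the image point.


Transformation: rotation about the origin
Original point: (-9, -2)
Rule for 270 deg counterclockwise: (x, y) -> (y, -x)
Apply: (-9, -2) -> (-2, 9)
(-2, 9)


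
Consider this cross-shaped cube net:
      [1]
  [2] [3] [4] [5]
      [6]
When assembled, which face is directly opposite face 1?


Net: cross layout. Take square 3 as the base (bottom).
Fold the four squares in the horizontal row up around 3: 2 -> left, 4 -> right, 5 wraps to the top.
Fold 1 and 6 up from 3: 1 -> back, 6 -> front.
Opposite pairs are therefore: (1, 6), (2, 4), (3, 5).
Face 1 is opposite face 6.
face 6


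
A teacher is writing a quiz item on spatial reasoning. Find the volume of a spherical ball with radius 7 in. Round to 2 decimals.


Shape: sphere
Radius r = 7 in
Formula: V = (4/3) * pi * r^3
r^3 = 343
(4/3) * 343 = 457.333333
V = 457.333333 * pi
V = 1436.76
1436.76 in^3


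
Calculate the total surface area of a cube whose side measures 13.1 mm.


Shape: cube
Side s = 13.1 mm
A cube has 6 square faces.
Formula: SA = 6 * s^2
s^2 = 171.61
SA = 6 * 171.61
SA = 1029.66
1029.66 mm^2


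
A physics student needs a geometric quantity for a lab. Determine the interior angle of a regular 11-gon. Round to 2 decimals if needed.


Shape: regular hendecagon (11 sides)
Formula: interior angle = (n - 2) * 180 / n
(n - 2) = 9
(n - 2) * 180 = 1620
angle = 1620 / 11
angle = 147.27
147.27 degrees


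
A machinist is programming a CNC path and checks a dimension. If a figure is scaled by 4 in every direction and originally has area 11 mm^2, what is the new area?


Linear scale factor k = 4
Original area = 11 mm^2
Rule: under a linear scaling by k, areas scale by k^2.
k^2 = 4^2 = 16
New area = 11 * 16
New area = 176
176 mm^2


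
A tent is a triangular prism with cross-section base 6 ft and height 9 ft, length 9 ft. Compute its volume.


Shape: triangular prism
Triangle base = 6 ft, triangle height = 9 ft, prism length L = 9 ft
Formula: V = (1/2 * b * h_tri) * L
Cross-section area = 0.5 * 6 * 9 = 27
V = 27 * 9
V = 243
243 ft^3


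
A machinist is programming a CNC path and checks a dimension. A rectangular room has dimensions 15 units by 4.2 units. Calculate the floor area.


Shape: rectangle
Length l = 15 units, Width w = 4.2 units
Formula: A = l * w
A = 15 * 4.2
A = 63
63 units^2


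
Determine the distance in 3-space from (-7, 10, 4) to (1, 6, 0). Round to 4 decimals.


3D distance between two points
P1 = (-7, 10, 4), P2 = (1, 6, 0)
Formula: d = sqrt((x2-x1)^2 + (y2-y1)^2 + (z2-z1)^2)
dx = 1 - -7 = 8
dy = 6 - 10 = -4
dz = 0 - 4 = -4
dx^2 + dy^2 + dz^2 = 64 + 16 + 16 = 96
d = sqrt(96)
d = 9.798
9.798 units


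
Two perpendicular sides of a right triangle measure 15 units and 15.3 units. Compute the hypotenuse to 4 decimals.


Shape: right triangle
Legs a = 15 units, b = 15.3 units
Formula: c = sqrt(a^2 + b^2)
a^2 = 225, b^2 = 234.09
a^2 + b^2 = 459.09
c = sqrt(459.09)
c = 21.4264
21.4264 units


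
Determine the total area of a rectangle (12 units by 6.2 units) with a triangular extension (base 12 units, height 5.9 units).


Composite shape: rectangle + triangle
Rectangle area = 12 * 6.2 = 74.4
Triangle area = 0.5 * 12 * 5.9 = 35.4
Total = 74.4 + 35.4
Total = 109.8
109.8 units^2


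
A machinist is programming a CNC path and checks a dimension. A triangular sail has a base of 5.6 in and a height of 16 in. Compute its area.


Shape: triangle
Base b = 5.6 in, Height h = 16 in
Formula: A = (1/2) * b * h
A = 0.5 * 5.6 * 16
A = 0.5 * 89.6
A = 44.8
44.8 in^2


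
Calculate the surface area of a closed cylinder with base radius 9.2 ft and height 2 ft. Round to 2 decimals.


Shape: closed cylinder
Radius r = 9.2 ft, Height h = 2 ft
Formula: SA = 2*pi*r^2 + 2*pi*r*h = 2*pi*r*(r + h)
r + h = 11.2
2 * r * (r + h) = 2 * 9.2 * 11.2 = 206.08
SA = 206.08 * pi
SA = 647.42
647.42 ft^2


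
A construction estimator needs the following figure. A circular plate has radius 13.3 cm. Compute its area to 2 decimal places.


Shape: circle
Radius r = 13.3 cm
Formula: A = pi * r^2
r^2 = 13.3^2 = 176.89
A = pi * 176.89
A = 555.72
555.72 cm^2


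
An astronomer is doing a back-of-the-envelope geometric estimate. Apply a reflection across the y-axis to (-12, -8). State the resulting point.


Transformation: reflection
Original point: (-12, -8)
Rule for reflection over the y-axis: (x, y) -> (-x, y)
Apply: (-12, -8) -> (12, -8)
(12, -8)


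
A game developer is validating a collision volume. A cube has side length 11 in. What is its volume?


Shape: cube
Side s = 11 in
Formula: V = s^3
V = 11 * 11 * 11
V = 121 * 11
V = 1331
1331 in^3


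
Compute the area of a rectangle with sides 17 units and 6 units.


Shape: rectangle
Length l = 17 units, Width w = 6 units
Formula: A = l * w
A = 17 * 6
A = 102
102 units^2


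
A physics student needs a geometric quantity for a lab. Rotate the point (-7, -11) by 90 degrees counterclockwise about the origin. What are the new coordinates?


Transformation: rotation about the origin
Original point: (-7, -11)
Rule for 90 deg counterclockwise: (x, y) -> (-y, x)
Apply: (-7, -11) -> (11, -7)
(11, -7)


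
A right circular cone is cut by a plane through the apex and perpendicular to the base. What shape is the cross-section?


Solid: right circular cone
Cutting plane: through the apex and perpendicular to the base
Visualize the intersection of the plane with the solid's surface.
The boundary of the cut region is a isosceles triangle.
isosceles triangle


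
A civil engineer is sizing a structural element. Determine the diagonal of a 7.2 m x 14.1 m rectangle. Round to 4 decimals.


Shape: rectangle (diagonal via Pythagoras)
Sides: 7.2 m and 14.1 m
Formula: d = sqrt(l^2 + w^2)
l^2 = 51.84, w^2 = 198.81
l^2 + w^2 = 250.65
d = sqrt(250.65)
d = 15.8319
15.8319 m


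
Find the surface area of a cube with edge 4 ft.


Shape: cube
Side s = 4 ft
A cube has 6 square faces.
Formula: SA = 6 * s^2
s^2 = 16
SA = 6 * 16
SA = 96
96 ft^2


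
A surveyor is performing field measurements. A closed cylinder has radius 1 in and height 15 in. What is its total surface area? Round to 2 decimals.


Shape: closed cylinder
Radius r = 1 in, Height h = 15 in
Formula: SA = 2*pi*r^2 + 2*pi*r*h = 2*pi*r*(r + h)
r + h = 16
2 * r * (r + h) = 2 * 1 * 16 = 32
SA = 32 * pi
SA = 100.53
100.53 in^2


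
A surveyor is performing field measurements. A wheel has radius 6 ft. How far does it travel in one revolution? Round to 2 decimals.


Shape: circle
Radius r = 6 ft
Formula: C = 2 * pi * r
C = 2 * pi * 6
C = 12 * pi
C = 37.7
37.7 ft


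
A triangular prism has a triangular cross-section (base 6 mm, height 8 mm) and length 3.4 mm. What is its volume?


Shape: triangular prism
Triangle base = 6 mm, triangle height = 8 mm, prism length L = 3.4 mm
Formula: V = (1/2 * b * h_tri) * L
Cross-section area = 0.5 * 6 * 8 = 24
V = 24 * 3.4
V = 81.6
81.6 mm^3


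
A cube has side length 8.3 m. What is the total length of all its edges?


Shape: cube
Side s = 8.3 m
A cube has 12 edges, all equal.
Formula: total edge length = 12 * s
Total = 12 * 8.3
Total = 99.6
99.6 m


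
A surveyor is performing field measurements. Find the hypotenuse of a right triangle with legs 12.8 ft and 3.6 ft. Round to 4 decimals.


Shape: right triangle
Legs a = 12.8 ft, b = 3.6 ft
Formula: c = sqrt(a^2 + b^2)
a^2 = 163.84, b^2 = 12.96
a^2 + b^2 = 176.8
c = sqrt(176.8)
c = 13.2966
13.2966 ft


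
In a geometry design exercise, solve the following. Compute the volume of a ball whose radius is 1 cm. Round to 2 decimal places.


Shape: sphere
Radius r = 1 cm
Formula: V = (4/3) * pi * r^3
r^3 = 1
(4/3) * 1 = 1.333333
V = 1.333333 * pi
V = 4.19
4.19 cm^3


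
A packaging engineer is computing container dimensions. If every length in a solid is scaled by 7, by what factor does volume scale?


Linear scale factor k = 7
Rule: under a linear scaling by k, volumes scale by k^3.
k^3 = 7 * 7 * 7
k^3 = 49 * 7
k^3 = 343
Volume scales by a factor of 343.
343 (dimensionless)


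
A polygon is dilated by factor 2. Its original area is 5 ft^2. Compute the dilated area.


Linear scale factor k = 2
Original area = 5 ft^2
Rule: under a linear scaling by k, areas scale by k^2.
k^2 = 2^2 = 4
New area = 5 * 4
New area = 20
20 ft^2


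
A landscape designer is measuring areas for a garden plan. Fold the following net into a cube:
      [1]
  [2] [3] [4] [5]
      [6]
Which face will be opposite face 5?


Net: cross layout. Take square 3 as the base (bottom).
Fold the four squares in the horizontal row up around 3: 2 -> left, 4 -> right, 5 wraps to the top.
Fold 1 and 6 up from 3: 1 -> back, 6 -> front.
Opposite pairs are therefore: (1, 6), (2, 4), (3, 5).
Face 5 is opposite face 3.
face 3


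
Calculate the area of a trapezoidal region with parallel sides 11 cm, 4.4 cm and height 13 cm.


Shape: trapezoid
Parallel sides a = 11 cm, b = 4.4 cm; Height h = 13 cm
Formula: A = (a + b) * h / 2
a + b = 11 + 4.4 = 15.4
A = 15.4 * 13 / 2
A = 200.2 / 2
A = 100.1
100.1 cm^2


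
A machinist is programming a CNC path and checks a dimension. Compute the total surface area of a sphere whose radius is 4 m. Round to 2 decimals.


Shape: sphere
Radius r = 4 m
Formula: SA = 4 * pi * r^2
r^2 = 16
SA = 4 * pi * 16
SA = 64 * pi
SA = 201.06
201.06 m^2


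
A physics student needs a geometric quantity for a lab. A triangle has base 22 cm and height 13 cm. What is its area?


Shape: triangle
Base b = 22 cm, Height h = 13 cm
Formula: A = (1/2) * b * h
A = 0.5 * 22 * 13
A = 0.5 * 286
A = 143
143 cm^2


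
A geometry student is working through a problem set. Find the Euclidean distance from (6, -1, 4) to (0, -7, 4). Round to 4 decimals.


3D distance between two points
P1 = (6, -1, 4), P2 = (0, -7, 4)
Formula: d = sqrt((x2-x1)^2 + (y2-y1)^2 + (z2-z1)^2)
dx = 0 - 6 = -6
dy = -7 - -1 = -6
dz = 4 - 4 = 0
dx^2 + dy^2 + dz^2 = 36 + 36 + 0 = 72
d = sqrt(72)
d = 8.4853
8.4853 units


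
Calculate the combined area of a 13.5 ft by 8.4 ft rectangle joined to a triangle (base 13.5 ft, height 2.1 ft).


Composite shape: rectangle + triangle
Rectangle area = 13.5 * 8.4 = 113.4
Triangle area = 0.5 * 13.5 * 2.1 = 14.175
Total = 113.4 + 14.175
Total = 127.575
127.575 ft^2


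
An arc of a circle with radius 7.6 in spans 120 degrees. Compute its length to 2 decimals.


Shape: circular arc
Radius r = 7.6 in, Angle = 120 degrees
Formula: L = (angle/360) * 2 * pi * r
2 * pi * r = 15.2 * pi
L = (120/360) * 15.2 * pi
L = 5.066667 * pi
L = 15.92
15.92 in


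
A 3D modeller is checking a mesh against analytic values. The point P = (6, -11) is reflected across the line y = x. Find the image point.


Transformation: reflection
Original point: (6, -11)
Rule for reflection over y = x: (x, y) -> (y, x)
Apply: (6, -11) -> (-11, 6)
(-11, 6)


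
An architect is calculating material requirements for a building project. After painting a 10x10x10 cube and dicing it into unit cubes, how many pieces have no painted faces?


Large cube: 10 x 10 x 10, cut into unit cubes.
n = 10, so n - 2 = 8
Unpainted cubes form the interior (n - 2)^3 block.
(n - 2)^3 = 8^3 = 512
512 unit cubes


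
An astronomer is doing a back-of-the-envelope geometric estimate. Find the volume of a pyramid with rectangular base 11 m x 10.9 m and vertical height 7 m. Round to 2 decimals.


Shape: rectangular pyramid
Base: 11 m x 10.9 m, Height h = 7 m
Formula: V = (1/3) * base_area * h
base_area = 11 * 10.9 = 119.9
base_area * h = 119.9 * 7 = 839.3
V = 839.3 / 3
V = 279.77
279.77 m^3


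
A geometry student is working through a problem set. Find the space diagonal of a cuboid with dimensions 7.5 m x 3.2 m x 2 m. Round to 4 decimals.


Shape: rectangular box (space diagonal)
l = 7.5 m, w = 3.2 m, h = 2 m
Visualize: the diagonal of the base, then a right triangle with that diagonal and the height.
Formula: d = sqrt(l^2 + w^2 + h^2)
l^2 + w^2 + h^2 = 56.25 + 10.24 + 4 = 70.49
d = sqrt(70.49)
d = 8.3958
8.3958 m


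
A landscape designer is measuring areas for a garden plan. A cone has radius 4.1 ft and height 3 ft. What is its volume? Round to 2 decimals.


Shape: cone
Radius r = 4.1 ft, Height h = 3 ft
Formula: V = (1/3) * pi * r^2 * h
r^2 = 16.81
pi * r^2 * h = pi * 16.81 * 3 = 50.43 * pi
V = 50.43 * pi / 3
V = 52.81
52.81 ft^3


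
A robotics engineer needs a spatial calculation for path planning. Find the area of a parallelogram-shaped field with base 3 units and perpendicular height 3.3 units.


Shape: parallelogram
Base b = 3 units, Height h = 3.3 units
Formula: A = b * h
A = 3 * 3.3
A = 9.9
9.9 units^2


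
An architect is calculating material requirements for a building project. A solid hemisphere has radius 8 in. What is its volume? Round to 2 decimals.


Shape: hemisphere (half of a sphere)
Radius r = 8 in
Formula: V = (1/2) * (4/3) * pi * r^3 = (2/3) * pi * r^3
r^3 = 512
(2/3) * 512 = 341.333333
V = 341.333333 * pi
V = 1072.33
1072.33 in^3


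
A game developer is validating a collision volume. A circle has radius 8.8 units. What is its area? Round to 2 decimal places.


Shape: circle
Radius r = 8.8 units
Formula: A = pi * r^2
r^2 = 8.8^2 = 77.44
A = pi * 77.44
A = 243.28
243.28 units^2
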